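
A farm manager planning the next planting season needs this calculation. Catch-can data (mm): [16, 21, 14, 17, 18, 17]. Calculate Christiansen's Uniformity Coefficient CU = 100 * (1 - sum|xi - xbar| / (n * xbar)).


xbar = 103 / 6 = 17.167
sum|xi - xbar| = 9.333
CU = 100 * (1 - 9.333 / (6 * 17.167))
   = 100 * (1 - 0.0906)
   = 90.94%


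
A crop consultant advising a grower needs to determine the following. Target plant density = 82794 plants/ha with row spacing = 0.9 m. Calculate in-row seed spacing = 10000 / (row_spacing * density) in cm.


spacing = 10000 / (row_sp * density)
        = 10000 / (0.9 * 82794)
        = 10000 / 74514.60
        = 0.13420 m = 13.42 cm


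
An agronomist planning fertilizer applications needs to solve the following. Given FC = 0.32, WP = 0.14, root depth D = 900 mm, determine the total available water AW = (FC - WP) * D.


AW = (FC - WP) * D
   = (0.32 - 0.14) * 900
   = 0.18 * 900
   = 162 mm


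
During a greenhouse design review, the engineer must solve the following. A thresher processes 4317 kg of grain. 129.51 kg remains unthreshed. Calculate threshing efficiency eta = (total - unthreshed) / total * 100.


eta = (total - unthreshed) / total * 100
    = (4317 - 129.51) / 4317 * 100
    = 4187.49 / 4317 * 100
    = 97%


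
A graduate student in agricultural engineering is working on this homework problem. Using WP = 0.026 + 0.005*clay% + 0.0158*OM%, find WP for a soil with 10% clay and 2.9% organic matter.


WP = 0.026 + 0.005*10 + 0.0158*2.9
   = 0.026 + 0.0500 + 0.0458
   = 0.1218


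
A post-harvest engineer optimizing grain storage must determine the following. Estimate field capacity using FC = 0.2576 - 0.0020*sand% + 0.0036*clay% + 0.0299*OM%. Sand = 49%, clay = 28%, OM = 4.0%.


FC = 0.2576 - 0.0020*49 + 0.0036*28 + 0.0299*4.0
   = 0.2576 - 0.0980 + 0.1008 + 0.1196
   = 0.3800


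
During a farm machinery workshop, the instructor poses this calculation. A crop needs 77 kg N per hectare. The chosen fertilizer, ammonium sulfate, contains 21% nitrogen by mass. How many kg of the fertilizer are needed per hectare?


Rate = N_required / (N_content / 100)
     = 77 / (21 / 100)
     = 77 / 0.21
     = 366.67 kg/ha


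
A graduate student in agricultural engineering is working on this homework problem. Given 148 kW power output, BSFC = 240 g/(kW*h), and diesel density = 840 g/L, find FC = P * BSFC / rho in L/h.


FC = P * BSFC / rho_fuel
   = 148 * 240 / 840
   = 35520 / 840
   = 42.29 L/h


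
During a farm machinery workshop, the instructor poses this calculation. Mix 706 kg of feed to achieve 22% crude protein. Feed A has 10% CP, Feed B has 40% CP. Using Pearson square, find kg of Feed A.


parts_A = CP_b - target = 40 - 22 = 18
parts_B = target - CP_a = 22 - 10 = 12
total_parts = 18 + 12 = 30
Feed A = 706 * 18 / 30 = 423.60 kg
Feed B = 706 * 12 / 30 = 282.40 kg

423.60 kg


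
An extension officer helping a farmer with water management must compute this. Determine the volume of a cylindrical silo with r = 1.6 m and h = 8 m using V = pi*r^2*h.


V = pi * r^2 * h
  = pi * 1.6^2 * 8
  = pi * 2.56 * 8
  = 64.34 m^3


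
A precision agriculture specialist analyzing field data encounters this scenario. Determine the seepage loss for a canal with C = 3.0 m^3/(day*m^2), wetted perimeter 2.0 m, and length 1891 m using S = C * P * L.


S = C * P * L
  = 3.0 * 2.0 * 1891
  = 11346 m^3/day


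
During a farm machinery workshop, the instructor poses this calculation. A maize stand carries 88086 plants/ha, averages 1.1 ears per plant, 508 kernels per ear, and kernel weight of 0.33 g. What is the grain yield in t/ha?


Y = density * ears * kernels * kw
  = 88086 * 1.1 * 508 * 0.33 g/ha
  = 16243410.74 g/ha
  = 16243.41 kg/ha = 16.24 t/ha


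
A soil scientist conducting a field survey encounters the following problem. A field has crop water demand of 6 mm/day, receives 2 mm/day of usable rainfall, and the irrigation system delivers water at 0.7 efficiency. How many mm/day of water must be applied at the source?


IWR = (ETc - Pe) / Ea
    = (6 - 2) / 0.7
    = 4 / 0.7
    = 5.71 mm/day


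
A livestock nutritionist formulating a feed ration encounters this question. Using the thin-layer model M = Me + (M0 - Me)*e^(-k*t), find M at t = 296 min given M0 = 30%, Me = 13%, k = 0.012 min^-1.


M = Me + (M0 - Me) * e^(-k*t)
  = 13 + (30 - 13) * e^(-0.012*296)
  = 13 + 17 * e^(-3.552)
  = 13 + 17 * 0.02867
  = 13 + 0.4873
  = 13.49%


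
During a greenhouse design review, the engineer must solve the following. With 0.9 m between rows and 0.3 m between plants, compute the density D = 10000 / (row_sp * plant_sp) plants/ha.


D = 10000 / (row_sp * plant_sp)
  = 10000 / (0.9 * 0.3)
  = 10000 / 0.2700
  = 37037.04 plants/ha


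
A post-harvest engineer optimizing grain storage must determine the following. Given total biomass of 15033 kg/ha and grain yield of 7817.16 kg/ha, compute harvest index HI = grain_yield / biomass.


HI = grain_yield / biomass
   = 7817.16 / 15033
   = 0.52


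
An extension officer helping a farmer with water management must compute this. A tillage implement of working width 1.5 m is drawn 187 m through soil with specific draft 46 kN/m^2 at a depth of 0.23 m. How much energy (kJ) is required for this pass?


E = k * d * w * L
  = 46 * 0.23 * 1.5 * 187
  = 2967.69 kJ


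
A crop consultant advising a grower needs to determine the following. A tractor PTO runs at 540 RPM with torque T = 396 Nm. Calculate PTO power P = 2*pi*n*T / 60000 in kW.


P = 2*pi*n*T / 60000
  = 2*pi * 540 * 396 / 60000
  = 1343596.35 / 60000
  = 22.39 kW


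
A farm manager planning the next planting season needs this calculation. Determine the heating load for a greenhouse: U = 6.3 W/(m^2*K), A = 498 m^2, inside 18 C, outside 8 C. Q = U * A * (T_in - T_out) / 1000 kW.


dT = 18 - (8) = 10 K
Q = U * A * dT
  = 6.3 * 498 * 10
  = 31374 W = 31.37 kW


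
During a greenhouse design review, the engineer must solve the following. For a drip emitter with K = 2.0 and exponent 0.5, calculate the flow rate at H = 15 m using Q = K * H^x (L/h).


Q = K * H^x
  = 2.0 * 15^0.5
  = 2.0 * 3.8730
  = 7.75 L/h


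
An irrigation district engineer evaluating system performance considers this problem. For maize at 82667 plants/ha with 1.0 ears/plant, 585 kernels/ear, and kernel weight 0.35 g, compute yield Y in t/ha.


Y = density * ears * kernels * kw
  = 82667 * 1.0 * 585 * 0.35 g/ha
  = 16926068.25 g/ha
  = 16926.07 kg/ha = 16.93 t/ha


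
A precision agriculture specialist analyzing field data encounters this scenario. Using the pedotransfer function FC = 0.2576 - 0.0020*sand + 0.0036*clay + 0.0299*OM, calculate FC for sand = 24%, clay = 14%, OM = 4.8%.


FC = 0.2576 - 0.0020*24 + 0.0036*14 + 0.0299*4.8
   = 0.2576 - 0.0480 + 0.0504 + 0.1435
   = 0.4035


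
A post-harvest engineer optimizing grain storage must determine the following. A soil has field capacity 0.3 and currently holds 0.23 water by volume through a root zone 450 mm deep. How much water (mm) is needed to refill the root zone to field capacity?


SMD = (FC - theta) * D
    = (0.3 - 0.23) * 450
    = 0.070 * 450
    = 31.50 mm


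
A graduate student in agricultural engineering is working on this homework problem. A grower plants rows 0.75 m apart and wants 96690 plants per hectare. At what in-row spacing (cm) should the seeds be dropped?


spacing = 10000 / (row_sp * density)
        = 10000 / (0.75 * 96690)
        = 10000 / 72517.50
        = 0.13790 m = 13.79 cm


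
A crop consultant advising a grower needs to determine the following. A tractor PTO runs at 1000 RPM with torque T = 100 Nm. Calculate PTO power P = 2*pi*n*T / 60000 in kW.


P = 2*pi*n*T / 60000
  = 2*pi * 1000 * 100 / 60000
  = 628318.53 / 60000
  = 10.47 kW


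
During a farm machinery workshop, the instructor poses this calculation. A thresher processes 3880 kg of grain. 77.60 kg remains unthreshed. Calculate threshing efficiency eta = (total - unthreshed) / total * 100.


eta = (total - unthreshed) / total * 100
    = (3880 - 77.60) / 3880 * 100
    = 3802.40 / 3880 * 100
    = 98%


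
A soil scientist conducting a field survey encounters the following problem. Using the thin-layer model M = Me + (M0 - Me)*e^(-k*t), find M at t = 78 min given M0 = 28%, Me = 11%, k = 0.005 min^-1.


M = Me + (M0 - Me) * e^(-k*t)
  = 11 + (28 - 11) * e^(-0.005*78)
  = 11 + 17 * e^(-0.390)
  = 11 + 17 * 0.67706
  = 11 + 11.5100
  = 22.51%


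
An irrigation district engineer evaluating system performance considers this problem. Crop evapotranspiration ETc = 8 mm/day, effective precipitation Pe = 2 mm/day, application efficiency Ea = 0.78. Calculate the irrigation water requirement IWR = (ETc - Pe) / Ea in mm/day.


IWR = (ETc - Pe) / Ea
    = (8 - 2) / 0.78
    = 6 / 0.78
    = 7.69 mm/day


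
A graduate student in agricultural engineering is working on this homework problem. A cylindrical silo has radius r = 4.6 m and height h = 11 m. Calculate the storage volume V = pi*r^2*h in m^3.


V = pi * r^2 * h
  = pi * 4.6^2 * 11
  = pi * 21.16 * 11
  = 731.24 m^3


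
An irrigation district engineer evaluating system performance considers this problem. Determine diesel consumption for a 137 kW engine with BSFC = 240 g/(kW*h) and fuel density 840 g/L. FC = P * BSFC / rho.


FC = P * BSFC / rho_fuel
   = 137 * 240 / 840
   = 32880 / 840
   = 39.14 L/h


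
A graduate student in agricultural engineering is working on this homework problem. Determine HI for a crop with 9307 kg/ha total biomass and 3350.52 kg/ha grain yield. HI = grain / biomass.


HI = grain_yield / biomass
   = 3350.52 / 9307
   = 0.36


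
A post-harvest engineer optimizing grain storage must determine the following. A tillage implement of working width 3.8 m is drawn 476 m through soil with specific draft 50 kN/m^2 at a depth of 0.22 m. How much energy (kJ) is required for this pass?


E = k * d * w * L
  = 50 * 0.22 * 3.8 * 476
  = 19896.80 kJ


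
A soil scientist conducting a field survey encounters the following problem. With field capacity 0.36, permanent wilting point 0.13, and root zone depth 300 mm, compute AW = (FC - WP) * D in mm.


AW = (FC - WP) * D
   = (0.36 - 0.13) * 300
   = 0.23 * 300
   = 69 mm


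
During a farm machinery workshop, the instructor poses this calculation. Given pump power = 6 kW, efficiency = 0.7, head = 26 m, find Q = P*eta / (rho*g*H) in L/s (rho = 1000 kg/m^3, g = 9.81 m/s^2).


Q = (P * 1000 * eta) / (rho * g * H)
  = (6 * 1000 * 0.7) / (1000 * 9.81 * 26)
  = 4200 / 255060
  = 0.01647 m^3/s = 16.47 L/s


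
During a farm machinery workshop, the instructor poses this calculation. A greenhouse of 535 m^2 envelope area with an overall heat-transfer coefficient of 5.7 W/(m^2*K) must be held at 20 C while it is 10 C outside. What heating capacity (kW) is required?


dT = 20 - (10) = 10 K
Q = U * A * dT
  = 5.7 * 535 * 10
  = 30495 W = 30.50 kW


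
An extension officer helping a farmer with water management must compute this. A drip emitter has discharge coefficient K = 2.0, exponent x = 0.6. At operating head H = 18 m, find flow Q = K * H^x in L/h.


Q = K * H^x
  = 2.0 * 18^0.6
  = 2.0 * 5.6645
  = 11.33 L/h


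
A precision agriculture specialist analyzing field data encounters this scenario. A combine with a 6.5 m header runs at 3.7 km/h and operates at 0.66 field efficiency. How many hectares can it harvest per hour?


C = w * v * eta_f / 10
  = 6.5 * 3.7 * 0.66 / 10
  = 15.87 / 10
  = 1.59 ha/h


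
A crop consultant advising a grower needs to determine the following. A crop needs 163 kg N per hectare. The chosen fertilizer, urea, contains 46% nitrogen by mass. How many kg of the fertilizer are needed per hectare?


Rate = N_required / (N_content / 100)
     = 163 / (46 / 100)
     = 163 / 0.46
     = 354.35 kg/ha


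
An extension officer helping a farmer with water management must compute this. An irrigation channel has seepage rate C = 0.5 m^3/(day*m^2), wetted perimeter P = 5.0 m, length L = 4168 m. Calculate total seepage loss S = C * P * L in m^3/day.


S = C * P * L
  = 0.5 * 5.0 * 4168
  = 10420 m^3/day


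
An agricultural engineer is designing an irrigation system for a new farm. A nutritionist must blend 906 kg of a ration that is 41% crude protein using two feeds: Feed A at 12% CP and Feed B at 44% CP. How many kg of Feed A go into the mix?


parts_A = CP_b - target = 44 - 41 = 3
parts_B = target - CP_a = 41 - 12 = 29
total_parts = 3 + 29 = 32
Feed A = 906 * 3 / 32 = 84.94 kg
Feed B = 906 * 29 / 32 = 821.06 kg

84.94 kg


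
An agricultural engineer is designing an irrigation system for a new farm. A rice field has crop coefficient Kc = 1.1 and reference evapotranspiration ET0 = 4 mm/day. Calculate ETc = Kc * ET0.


ETc = Kc * ET0
    = 1.1 * 4
    = 4.40 mm/day


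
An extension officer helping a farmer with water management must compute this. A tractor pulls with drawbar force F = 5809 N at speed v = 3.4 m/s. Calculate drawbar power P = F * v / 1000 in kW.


P = F * v / 1000
  = 5809 * 3.4 / 1000
  = 19750.60 / 1000
  = 19.75 kW


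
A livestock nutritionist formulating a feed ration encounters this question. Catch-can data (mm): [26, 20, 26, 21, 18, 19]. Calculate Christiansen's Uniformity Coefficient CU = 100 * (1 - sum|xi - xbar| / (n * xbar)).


xbar = 130 / 6 = 21.667
sum|xi - xbar| = 17.333
CU = 100 * (1 - 17.333 / (6 * 21.667))
   = 100 * (1 - 0.1333)
   = 86.67%


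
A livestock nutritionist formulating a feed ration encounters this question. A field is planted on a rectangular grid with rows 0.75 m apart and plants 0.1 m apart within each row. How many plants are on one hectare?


D = 10000 / (row_sp * plant_sp)
  = 10000 / (0.75 * 0.1)
  = 10000 / 0.0750
  = 133333.33 plants/ha


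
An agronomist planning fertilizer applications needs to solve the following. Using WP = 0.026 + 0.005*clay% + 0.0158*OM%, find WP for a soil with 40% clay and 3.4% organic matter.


WP = 0.026 + 0.005*40 + 0.0158*3.4
   = 0.026 + 0.2000 + 0.0537
   = 0.2797


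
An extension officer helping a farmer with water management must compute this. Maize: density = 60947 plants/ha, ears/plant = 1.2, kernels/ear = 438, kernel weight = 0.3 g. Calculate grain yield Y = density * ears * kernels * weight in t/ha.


Y = density * ears * kernels * kw
  = 60947 * 1.2 * 438 * 0.3 g/ha
  = 9610122.96 g/ha
  = 9610.12 kg/ha = 9.61 t/ha


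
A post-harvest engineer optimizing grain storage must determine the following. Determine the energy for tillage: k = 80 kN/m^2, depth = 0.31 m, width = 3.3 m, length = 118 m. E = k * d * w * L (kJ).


E = k * d * w * L
  = 80 * 0.31 * 3.3 * 118
  = 9657.12 kJ


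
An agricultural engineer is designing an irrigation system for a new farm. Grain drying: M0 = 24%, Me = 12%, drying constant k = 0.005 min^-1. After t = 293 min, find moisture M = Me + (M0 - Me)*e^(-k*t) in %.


M = Me + (M0 - Me) * e^(-k*t)
  = 12 + (24 - 12) * e^(-0.005*293)
  = 12 + 12 * e^(-1.465)
  = 12 + 12 * 0.23108
  = 12 + 2.7729
  = 14.77%


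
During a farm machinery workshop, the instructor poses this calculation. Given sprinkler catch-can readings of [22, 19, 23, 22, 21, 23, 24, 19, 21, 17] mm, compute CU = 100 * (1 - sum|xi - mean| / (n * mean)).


xbar = 211 / 10 = 21.100
sum|xi - xbar| = 17
CU = 100 * (1 - 17 / (10 * 21.100))
   = 100 * (1 - 0.0806)
   = 91.94%


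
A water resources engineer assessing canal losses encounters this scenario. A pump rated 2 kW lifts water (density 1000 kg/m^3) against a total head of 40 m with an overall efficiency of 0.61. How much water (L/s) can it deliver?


Q = (P * 1000 * eta) / (rho * g * H)
  = (2 * 1000 * 0.61) / (1000 * 9.81 * 40)
  = 1220 / 392400
  = 0.00311 m^3/s = 3.11 L/s


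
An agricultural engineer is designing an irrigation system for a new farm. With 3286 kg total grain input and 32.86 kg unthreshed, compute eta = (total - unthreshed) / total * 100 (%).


eta = (total - unthreshed) / total * 100
    = (3286 - 32.86) / 3286 * 100
    = 3253.14 / 3286 * 100
    = 99%


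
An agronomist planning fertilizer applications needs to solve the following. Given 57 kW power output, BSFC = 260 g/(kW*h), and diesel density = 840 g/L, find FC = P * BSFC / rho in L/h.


FC = P * BSFC / rho_fuel
   = 57 * 260 / 840
   = 14820 / 840
   = 17.64 L/h


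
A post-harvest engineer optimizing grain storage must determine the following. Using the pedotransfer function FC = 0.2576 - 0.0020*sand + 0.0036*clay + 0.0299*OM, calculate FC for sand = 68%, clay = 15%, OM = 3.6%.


FC = 0.2576 - 0.0020*68 + 0.0036*15 + 0.0299*3.6
   = 0.2576 - 0.1360 + 0.0540 + 0.1076
   = 0.2832


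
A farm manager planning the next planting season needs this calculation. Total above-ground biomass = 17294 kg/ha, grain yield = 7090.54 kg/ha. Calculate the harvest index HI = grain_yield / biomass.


HI = grain_yield / biomass
   = 7090.54 / 17294
   = 0.41


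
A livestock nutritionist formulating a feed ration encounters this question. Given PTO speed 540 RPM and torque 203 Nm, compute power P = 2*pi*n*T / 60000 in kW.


P = 2*pi*n*T / 60000
  = 2*pi * 540 * 203 / 60000
  = 688762.77 / 60000
  = 11.48 kW


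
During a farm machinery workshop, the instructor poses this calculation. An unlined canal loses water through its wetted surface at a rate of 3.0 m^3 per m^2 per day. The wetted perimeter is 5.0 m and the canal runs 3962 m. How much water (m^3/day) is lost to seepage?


S = C * P * L
  = 3.0 * 5.0 * 3962
  = 59430 m^3/day


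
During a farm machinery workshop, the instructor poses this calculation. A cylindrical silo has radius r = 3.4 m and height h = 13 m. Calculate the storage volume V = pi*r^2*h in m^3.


V = pi * r^2 * h
  = pi * 3.4^2 * 13
  = pi * 11.56 * 13
  = 472.12 m^3


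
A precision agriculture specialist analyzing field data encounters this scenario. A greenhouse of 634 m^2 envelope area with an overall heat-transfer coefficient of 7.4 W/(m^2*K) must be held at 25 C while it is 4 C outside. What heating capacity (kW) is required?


dT = 25 - (4) = 21 K
Q = U * A * dT
  = 7.4 * 634 * 21
  = 98523.60 W = 98.52 kW


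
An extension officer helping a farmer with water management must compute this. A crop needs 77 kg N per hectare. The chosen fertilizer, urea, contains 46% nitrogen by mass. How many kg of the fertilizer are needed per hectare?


Rate = N_required / (N_content / 100)
     = 77 / (46 / 100)
     = 77 / 0.46
     = 167.39 kg/ha


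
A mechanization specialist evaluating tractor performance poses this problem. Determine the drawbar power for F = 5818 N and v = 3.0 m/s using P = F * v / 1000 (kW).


P = F * v / 1000
  = 5818 * 3.0 / 1000
  = 17454 / 1000
  = 17.45 kW


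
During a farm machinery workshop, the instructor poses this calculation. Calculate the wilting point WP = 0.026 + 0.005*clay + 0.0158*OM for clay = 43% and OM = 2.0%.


WP = 0.026 + 0.005*43 + 0.0158*2.0
   = 0.026 + 0.2150 + 0.0316
   = 0.2726


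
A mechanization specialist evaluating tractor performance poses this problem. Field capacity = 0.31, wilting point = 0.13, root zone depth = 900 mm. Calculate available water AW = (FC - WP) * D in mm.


AW = (FC - WP) * D
   = (0.31 - 0.13) * 900
   = 0.18 * 900
   = 162 mm


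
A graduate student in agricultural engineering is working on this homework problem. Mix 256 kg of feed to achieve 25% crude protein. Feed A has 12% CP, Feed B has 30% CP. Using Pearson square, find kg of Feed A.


parts_A = CP_b - target = 30 - 25 = 5
parts_B = target - CP_a = 25 - 12 = 13
total_parts = 5 + 13 = 18
Feed A = 256 * 5 / 18 = 71.11 kg
Feed B = 256 * 13 / 18 = 184.89 kg

71.11 kg


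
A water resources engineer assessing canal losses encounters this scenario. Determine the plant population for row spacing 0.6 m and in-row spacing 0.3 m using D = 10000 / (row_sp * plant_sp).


D = 10000 / (row_sp * plant_sp)
  = 10000 / (0.6 * 0.3)
  = 10000 / 0.1800
  = 55555.56 plants/ha


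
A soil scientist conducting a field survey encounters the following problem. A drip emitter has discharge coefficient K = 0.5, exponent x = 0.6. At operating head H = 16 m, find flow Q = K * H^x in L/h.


Q = K * H^x
  = 0.5 * 16^0.6
  = 0.5 * 5.2780
  = 2.64 L/h


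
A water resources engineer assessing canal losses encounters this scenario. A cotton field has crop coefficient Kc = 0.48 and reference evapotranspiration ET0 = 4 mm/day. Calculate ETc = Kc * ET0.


ETc = Kc * ET0
    = 0.48 * 4
    = 1.92 mm/day


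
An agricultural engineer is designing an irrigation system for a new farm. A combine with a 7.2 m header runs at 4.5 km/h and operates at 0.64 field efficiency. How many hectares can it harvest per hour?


C = w * v * eta_f / 10
  = 7.2 * 4.5 * 0.64 / 10
  = 20.74 / 10
  = 2.07 ha/h


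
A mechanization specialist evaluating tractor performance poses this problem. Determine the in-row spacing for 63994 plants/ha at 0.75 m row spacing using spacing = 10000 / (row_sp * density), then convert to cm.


spacing = 10000 / (row_sp * density)
        = 10000 / (0.75 * 63994)
        = 10000 / 47995.50
        = 0.20835 m = 20.84 cm


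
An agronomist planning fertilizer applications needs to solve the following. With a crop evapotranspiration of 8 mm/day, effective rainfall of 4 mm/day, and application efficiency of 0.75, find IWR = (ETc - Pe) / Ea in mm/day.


IWR = (ETc - Pe) / Ea
    = (8 - 4) / 0.75
    = 4 / 0.75
    = 5.33 mm/day


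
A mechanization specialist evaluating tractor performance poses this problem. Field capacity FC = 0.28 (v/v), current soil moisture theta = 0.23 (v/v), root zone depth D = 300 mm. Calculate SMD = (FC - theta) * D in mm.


SMD = (FC - theta) * D
    = (0.28 - 0.23) * 300
    = 0.050 * 300
    = 15 mm


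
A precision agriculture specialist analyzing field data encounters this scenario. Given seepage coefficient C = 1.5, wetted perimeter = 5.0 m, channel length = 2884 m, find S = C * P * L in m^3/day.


S = C * P * L
  = 1.5 * 5.0 * 2884
  = 21630 m^3/day


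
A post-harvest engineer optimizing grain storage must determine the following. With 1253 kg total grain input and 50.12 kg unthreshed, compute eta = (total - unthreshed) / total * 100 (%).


eta = (total - unthreshed) / total * 100
    = (1253 - 50.12) / 1253 * 100
    = 1202.88 / 1253 * 100
    = 96%


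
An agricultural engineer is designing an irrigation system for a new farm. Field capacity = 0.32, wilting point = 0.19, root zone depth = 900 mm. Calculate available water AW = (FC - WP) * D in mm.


AW = (FC - WP) * D
   = (0.32 - 0.19) * 900
   = 0.13 * 900
   = 117 mm


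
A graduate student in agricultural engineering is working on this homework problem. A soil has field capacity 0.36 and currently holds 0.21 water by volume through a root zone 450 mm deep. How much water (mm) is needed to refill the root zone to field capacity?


SMD = (FC - theta) * D
    = (0.36 - 0.21) * 450
    = 0.150 * 450
    = 67.50 mm


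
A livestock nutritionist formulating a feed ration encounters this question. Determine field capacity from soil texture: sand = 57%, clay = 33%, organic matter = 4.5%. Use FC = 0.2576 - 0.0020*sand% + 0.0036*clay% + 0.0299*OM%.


FC = 0.2576 - 0.0020*57 + 0.0036*33 + 0.0299*4.5
   = 0.2576 - 0.1140 + 0.1188 + 0.1346
   = 0.3970


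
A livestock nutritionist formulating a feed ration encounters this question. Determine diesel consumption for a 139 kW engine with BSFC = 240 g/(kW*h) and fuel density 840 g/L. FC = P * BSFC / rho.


FC = P * BSFC / rho_fuel
   = 139 * 240 / 840
   = 33360 / 840
   = 39.71 L/h


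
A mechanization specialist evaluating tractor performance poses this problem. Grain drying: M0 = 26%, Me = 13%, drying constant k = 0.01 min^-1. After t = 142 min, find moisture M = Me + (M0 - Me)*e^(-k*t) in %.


M = Me + (M0 - Me) * e^(-k*t)
  = 13 + (26 - 13) * e^(-0.01*142)
  = 13 + 13 * e^(-1.420)
  = 13 + 13 * 0.24171
  = 13 + 3.1423
  = 16.14%


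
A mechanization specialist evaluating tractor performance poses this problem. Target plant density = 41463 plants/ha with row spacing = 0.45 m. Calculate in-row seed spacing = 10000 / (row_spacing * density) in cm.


spacing = 10000 / (row_sp * density)
        = 10000 / (0.45 * 41463)
        = 10000 / 18658.35
        = 0.53595 m = 53.60 cm


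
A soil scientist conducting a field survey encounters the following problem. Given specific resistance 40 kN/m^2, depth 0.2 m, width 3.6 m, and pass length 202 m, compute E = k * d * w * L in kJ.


E = k * d * w * L
  = 40 * 0.2 * 3.6 * 202
  = 5817.60 kJ


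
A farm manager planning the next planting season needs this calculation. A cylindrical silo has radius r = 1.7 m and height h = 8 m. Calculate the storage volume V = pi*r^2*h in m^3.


V = pi * r^2 * h
  = pi * 1.7^2 * 8
  = pi * 2.89 * 8
  = 72.63 m^3


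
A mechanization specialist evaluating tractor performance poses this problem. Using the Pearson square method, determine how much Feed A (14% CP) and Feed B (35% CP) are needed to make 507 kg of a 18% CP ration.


parts_A = CP_b - target = 35 - 18 = 17
parts_B = target - CP_a = 18 - 14 = 4
total_parts = 17 + 4 = 21
Feed A = 507 * 17 / 21 = 410.43 kg
Feed B = 507 * 4 / 21 = 96.57 kg

410.43 kg


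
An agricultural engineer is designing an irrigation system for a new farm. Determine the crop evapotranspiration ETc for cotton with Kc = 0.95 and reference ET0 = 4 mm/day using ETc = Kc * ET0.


ETc = Kc * ET0
    = 0.95 * 4
    = 3.80 mm/day


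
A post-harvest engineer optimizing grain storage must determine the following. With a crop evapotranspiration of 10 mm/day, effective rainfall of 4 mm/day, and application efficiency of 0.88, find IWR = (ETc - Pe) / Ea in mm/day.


IWR = (ETc - Pe) / Ea
    = (10 - 4) / 0.88
    = 6 / 0.88
    = 6.82 mm/day


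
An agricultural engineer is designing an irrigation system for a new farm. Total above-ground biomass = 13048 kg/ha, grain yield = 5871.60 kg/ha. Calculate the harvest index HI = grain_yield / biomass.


HI = grain_yield / biomass
   = 5871.60 / 13048
   = 0.45


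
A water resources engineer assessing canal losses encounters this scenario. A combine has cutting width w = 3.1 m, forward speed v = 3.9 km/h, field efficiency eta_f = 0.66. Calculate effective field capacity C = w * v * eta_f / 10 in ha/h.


C = w * v * eta_f / 10
  = 3.1 * 3.9 * 0.66 / 10
  = 7.98 / 10
  = 0.80 ha/h


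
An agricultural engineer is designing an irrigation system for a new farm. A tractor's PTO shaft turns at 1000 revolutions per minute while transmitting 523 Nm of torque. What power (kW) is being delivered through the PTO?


P = 2*pi*n*T / 60000
  = 2*pi * 1000 * 523 / 60000
  = 3286105.92 / 60000
  = 54.77 kW


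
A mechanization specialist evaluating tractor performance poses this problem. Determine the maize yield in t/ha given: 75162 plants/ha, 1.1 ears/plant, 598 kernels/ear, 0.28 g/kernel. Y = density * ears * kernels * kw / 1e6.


Y = density * ears * kernels * kw
  = 75162 * 1.1 * 598 * 0.28 g/ha
  = 13843637.81 g/ha
  = 13843.64 kg/ha = 13.84 t/ha


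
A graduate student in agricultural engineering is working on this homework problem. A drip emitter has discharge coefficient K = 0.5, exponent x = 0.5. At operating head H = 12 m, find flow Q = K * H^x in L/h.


Q = K * H^x
  = 0.5 * 12^0.5
  = 0.5 * 3.4641
  = 1.73 L/h


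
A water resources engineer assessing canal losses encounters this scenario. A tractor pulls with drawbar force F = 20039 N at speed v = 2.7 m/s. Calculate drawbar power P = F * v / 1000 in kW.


P = F * v / 1000
  = 20039 * 2.7 / 1000
  = 54105.30 / 1000
  = 54.11 kW


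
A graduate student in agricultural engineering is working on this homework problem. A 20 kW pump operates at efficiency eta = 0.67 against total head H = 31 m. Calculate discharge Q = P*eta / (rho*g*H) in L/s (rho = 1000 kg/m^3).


Q = (P * 1000 * eta) / (rho * g * H)
  = (20 * 1000 * 0.67) / (1000 * 9.81 * 31)
  = 13400 / 304110
  = 0.04406 m^3/s = 44.06 L/s


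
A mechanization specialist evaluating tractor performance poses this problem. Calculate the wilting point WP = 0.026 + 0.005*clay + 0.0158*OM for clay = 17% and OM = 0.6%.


WP = 0.026 + 0.005*17 + 0.0158*0.6
   = 0.026 + 0.0850 + 0.0095
   = 0.1205


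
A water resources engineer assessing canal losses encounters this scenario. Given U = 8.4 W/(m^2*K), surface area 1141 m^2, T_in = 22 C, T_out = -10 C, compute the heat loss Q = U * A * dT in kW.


dT = 22 - (-10) = 32 K
Q = U * A * dT
  = 8.4 * 1141 * 32
  = 306700.80 W = 306.70 kW


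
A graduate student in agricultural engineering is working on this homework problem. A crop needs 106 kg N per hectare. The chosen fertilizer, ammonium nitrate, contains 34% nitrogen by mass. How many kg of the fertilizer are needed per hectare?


Rate = N_required / (N_content / 100)
     = 106 / (34 / 100)
     = 106 / 0.34
     = 311.76 kg/ha


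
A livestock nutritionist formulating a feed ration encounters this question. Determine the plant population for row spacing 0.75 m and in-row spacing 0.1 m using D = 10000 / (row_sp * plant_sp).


D = 10000 / (row_sp * plant_sp)
  = 10000 / (0.75 * 0.1)
  = 10000 / 0.0750
  = 133333.33 plants/ha


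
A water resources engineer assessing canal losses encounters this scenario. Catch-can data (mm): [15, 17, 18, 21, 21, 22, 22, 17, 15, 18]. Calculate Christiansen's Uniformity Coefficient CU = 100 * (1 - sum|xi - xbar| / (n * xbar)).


xbar = 186 / 10 = 18.600
sum|xi - xbar| = 23.200
CU = 100 * (1 - 23.200 / (10 * 18.600))
   = 100 * (1 - 0.1247)
   = 87.53%


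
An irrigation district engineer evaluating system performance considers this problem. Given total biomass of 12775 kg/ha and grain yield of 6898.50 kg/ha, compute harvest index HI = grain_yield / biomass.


HI = grain_yield / biomass
   = 6898.50 / 12775
   = 0.54


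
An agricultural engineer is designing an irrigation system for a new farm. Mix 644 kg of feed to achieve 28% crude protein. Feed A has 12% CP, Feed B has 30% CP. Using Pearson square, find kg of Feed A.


parts_A = CP_b - target = 30 - 28 = 2
parts_B = target - CP_a = 28 - 12 = 16
total_parts = 2 + 16 = 18
Feed A = 644 * 2 / 18 = 71.56 kg
Feed B = 644 * 16 / 18 = 572.44 kg

71.56 kg


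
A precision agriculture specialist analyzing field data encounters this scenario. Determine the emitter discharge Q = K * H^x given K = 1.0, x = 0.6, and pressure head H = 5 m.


Q = K * H^x
  = 1.0 * 5^0.6
  = 1.0 * 2.6265
  = 2.63 L/h


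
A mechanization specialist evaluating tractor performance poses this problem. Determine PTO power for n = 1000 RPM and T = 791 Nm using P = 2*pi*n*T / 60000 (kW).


P = 2*pi*n*T / 60000
  = 2*pi * 1000 * 791 / 60000
  = 4969999.58 / 60000
  = 82.83 kW


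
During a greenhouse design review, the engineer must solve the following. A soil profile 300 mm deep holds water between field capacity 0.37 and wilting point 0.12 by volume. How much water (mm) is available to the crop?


AW = (FC - WP) * D
   = (0.37 - 0.12) * 300
   = 0.25 * 300
   = 75 mm


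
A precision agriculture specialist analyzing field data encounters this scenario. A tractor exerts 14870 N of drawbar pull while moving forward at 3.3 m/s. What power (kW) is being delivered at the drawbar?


P = F * v / 1000
  = 14870 * 3.3 / 1000
  = 49071 / 1000
  = 49.07 kW


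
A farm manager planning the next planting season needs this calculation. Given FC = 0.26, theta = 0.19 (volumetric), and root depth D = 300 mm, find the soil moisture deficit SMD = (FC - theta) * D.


SMD = (FC - theta) * D
    = (0.26 - 0.19) * 300
    = 0.070 * 300
    = 21 mm


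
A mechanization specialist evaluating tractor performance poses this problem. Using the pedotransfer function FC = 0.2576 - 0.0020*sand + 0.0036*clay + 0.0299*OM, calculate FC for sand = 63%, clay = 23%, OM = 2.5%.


FC = 0.2576 - 0.0020*63 + 0.0036*23 + 0.0299*2.5
   = 0.2576 - 0.1260 + 0.0828 + 0.0748
   = 0.2892


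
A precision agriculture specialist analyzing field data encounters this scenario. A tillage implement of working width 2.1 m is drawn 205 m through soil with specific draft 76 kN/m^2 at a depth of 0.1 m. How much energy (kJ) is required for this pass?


E = k * d * w * L
  = 76 * 0.1 * 2.1 * 205
  = 3271.80 kJ


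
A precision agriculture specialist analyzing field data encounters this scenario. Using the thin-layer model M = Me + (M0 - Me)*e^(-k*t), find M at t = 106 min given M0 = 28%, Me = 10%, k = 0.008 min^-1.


M = Me + (M0 - Me) * e^(-k*t)
  = 10 + (28 - 10) * e^(-0.008*106)
  = 10 + 18 * e^(-0.848)
  = 10 + 18 * 0.42827
  = 10 + 7.7089
  = 17.71%


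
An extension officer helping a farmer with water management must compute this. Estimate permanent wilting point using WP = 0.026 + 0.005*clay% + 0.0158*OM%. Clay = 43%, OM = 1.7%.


WP = 0.026 + 0.005*43 + 0.0158*1.7
   = 0.026 + 0.2150 + 0.0269
   = 0.2679


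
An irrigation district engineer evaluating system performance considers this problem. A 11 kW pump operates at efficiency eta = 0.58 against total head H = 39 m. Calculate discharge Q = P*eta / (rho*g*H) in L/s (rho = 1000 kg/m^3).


Q = (P * 1000 * eta) / (rho * g * H)
  = (11 * 1000 * 0.58) / (1000 * 9.81 * 39)
  = 6380 / 382590
  = 0.01668 m^3/s = 16.68 L/s


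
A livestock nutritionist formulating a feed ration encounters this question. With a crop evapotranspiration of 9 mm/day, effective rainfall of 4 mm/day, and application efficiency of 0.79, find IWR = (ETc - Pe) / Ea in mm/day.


IWR = (ETc - Pe) / Ea
    = (9 - 4) / 0.79
    = 5 / 0.79
    = 6.33 mm/day


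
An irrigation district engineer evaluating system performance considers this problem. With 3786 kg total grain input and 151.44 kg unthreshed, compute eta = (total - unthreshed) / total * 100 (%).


eta = (total - unthreshed) / total * 100
    = (3786 - 151.44) / 3786 * 100
    = 3634.56 / 3786 * 100
    = 96%


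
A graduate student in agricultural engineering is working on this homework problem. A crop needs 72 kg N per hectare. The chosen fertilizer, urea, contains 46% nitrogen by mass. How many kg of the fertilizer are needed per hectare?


Rate = N_required / (N_content / 100)
     = 72 / (46 / 100)
     = 72 / 0.46
     = 156.52 kg/ha


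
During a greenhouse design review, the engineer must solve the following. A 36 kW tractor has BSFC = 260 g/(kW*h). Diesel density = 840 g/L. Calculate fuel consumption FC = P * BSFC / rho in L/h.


FC = P * BSFC / rho_fuel
   = 36 * 260 / 840
   = 9360 / 840
   = 11.14 L/h


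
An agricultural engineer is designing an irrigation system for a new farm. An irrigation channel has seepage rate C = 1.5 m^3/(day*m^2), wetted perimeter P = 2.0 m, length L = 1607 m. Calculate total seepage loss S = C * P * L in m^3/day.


S = C * P * L
  = 1.5 * 2.0 * 1607
  = 4821 m^3/day


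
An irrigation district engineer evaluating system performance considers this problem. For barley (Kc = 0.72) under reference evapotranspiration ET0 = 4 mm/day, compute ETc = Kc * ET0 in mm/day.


ETc = Kc * ET0
    = 0.72 * 4
    = 2.88 mm/day


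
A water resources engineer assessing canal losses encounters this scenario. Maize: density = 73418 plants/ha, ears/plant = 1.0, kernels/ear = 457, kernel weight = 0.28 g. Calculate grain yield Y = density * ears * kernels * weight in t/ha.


Y = density * ears * kernels * kw
  = 73418 * 1.0 * 457 * 0.28 g/ha
  = 9394567.28 g/ha
  = 9394.57 kg/ha = 9.39 t/ha


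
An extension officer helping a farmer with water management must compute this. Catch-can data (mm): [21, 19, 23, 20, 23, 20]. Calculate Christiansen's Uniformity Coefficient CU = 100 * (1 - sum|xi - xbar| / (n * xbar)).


xbar = 126 / 6 = 21
sum|xi - xbar| = 8
CU = 100 * (1 - 8 / (6 * 21))
   = 100 * (1 - 0.0635)
   = 93.65%


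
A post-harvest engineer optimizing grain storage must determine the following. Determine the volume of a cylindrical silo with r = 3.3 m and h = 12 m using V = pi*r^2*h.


V = pi * r^2 * h
  = pi * 3.3^2 * 12
  = pi * 10.89 * 12
  = 410.54 m^3


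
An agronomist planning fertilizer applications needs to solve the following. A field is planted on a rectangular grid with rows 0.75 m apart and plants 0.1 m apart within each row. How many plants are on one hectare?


D = 10000 / (row_sp * plant_sp)
  = 10000 / (0.75 * 0.1)
  = 10000 / 0.0750
  = 133333.33 plants/ha


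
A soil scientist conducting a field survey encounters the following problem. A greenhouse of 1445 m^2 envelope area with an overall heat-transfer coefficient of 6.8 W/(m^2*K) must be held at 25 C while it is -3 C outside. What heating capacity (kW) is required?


dT = 25 - (-3) = 28 K
Q = U * A * dT
  = 6.8 * 1445 * 28
  = 275128 W = 275.13 kW


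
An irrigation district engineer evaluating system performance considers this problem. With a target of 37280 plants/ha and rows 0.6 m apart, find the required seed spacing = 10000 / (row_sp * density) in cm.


spacing = 10000 / (row_sp * density)
        = 10000 / (0.6 * 37280)
        = 10000 / 22368
        = 0.44707 m = 44.71 cm


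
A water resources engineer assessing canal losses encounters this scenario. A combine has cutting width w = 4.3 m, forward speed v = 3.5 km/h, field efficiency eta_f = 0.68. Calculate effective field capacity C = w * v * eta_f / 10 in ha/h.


C = w * v * eta_f / 10
  = 4.3 * 3.5 * 0.68 / 10
  = 10.23 / 10
  = 1.02 ha/h


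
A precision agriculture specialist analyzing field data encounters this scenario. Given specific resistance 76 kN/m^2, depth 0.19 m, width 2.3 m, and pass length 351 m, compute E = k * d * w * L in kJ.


E = k * d * w * L
  = 76 * 0.19 * 2.3 * 351
  = 11657.41 kJ


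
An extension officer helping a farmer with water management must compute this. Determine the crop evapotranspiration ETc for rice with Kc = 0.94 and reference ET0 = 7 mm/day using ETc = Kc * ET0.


ETc = Kc * ET0
    = 0.94 * 7
    = 6.58 mm/day


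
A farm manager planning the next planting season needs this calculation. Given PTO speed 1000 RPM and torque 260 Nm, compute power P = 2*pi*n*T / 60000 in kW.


P = 2*pi*n*T / 60000
  = 2*pi * 1000 * 260 / 60000
  = 1633628.18 / 60000
  = 27.23 kW


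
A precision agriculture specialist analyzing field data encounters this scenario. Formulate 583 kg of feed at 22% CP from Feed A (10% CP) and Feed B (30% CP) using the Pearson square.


parts_A = CP_b - target = 30 - 22 = 8
parts_B = target - CP_a = 22 - 10 = 12
total_parts = 8 + 12 = 20
Feed A = 583 * 8 / 20 = 233.20 kg
Feed B = 583 * 12 / 20 = 349.80 kg

233.20 kg


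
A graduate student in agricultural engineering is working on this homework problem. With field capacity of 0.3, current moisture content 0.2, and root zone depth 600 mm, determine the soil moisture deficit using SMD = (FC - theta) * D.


SMD = (FC - theta) * D
    = (0.3 - 0.2) * 600
    = 0.100 * 600
    = 60 mm


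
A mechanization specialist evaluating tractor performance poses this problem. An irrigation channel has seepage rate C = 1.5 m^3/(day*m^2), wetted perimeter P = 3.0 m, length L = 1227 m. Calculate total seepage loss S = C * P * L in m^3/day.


S = C * P * L
  = 1.5 * 3.0 * 1227
  = 5521.50 m^3/day


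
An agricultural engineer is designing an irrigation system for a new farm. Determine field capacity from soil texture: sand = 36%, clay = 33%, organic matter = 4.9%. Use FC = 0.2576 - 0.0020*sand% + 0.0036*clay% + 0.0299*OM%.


FC = 0.2576 - 0.0020*36 + 0.0036*33 + 0.0299*4.9
   = 0.2576 - 0.0720 + 0.1188 + 0.1465
   = 0.4509


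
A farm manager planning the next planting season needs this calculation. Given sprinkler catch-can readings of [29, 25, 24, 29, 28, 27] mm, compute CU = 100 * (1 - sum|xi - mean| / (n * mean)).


xbar = 162 / 6 = 27
sum|xi - xbar| = 10
CU = 100 * (1 - 10 / (6 * 27))
   = 100 * (1 - 0.0617)
   = 93.83%
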